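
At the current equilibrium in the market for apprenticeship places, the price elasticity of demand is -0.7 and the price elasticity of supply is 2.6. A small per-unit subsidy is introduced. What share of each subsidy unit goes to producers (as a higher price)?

For a small subsidy around the equilibrium, the benefit split depends on the relative slopes, which at a point are proportional to the elasticities.
Buyer share = εs/(εs + |εd|) = 2.6/(2.6 + 0.7) = 26/33; seller share = |εd|/(εs + |εd|) = 7/33.
So producers capture 7/33 of the subsidy.

Producer share = 7/33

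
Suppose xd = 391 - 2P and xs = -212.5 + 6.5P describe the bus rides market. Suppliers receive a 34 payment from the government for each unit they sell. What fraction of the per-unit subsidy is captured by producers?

Producer share = 4/17

Pre-subsidy: 391 - 2P = -212.5 + 6.5P gives P* = 71, x* = 249.
With the subsidy, sellers receive Ps = Pb + 34 for each unit, where Pb is the price buyers pay.
Supply in terms of Pb becomes xs = -212.5 + 6.5(Pb + 34) = 8.5 + 6.5Pb. Setting this equal to demand: 391 - 2Pb = 8.5 + 6.5Pb, so Pb = 45.
Sellers receive Ps = 45 + 34 = 79; x' = 391 − 2·45 = 301.
Buyers' price falls by P* − Pb = 71 − 45 = 26; sellers' price rises by Ps − P* = 79 − 71 = 8.
So producers capture 8/34 = 4/17 of each unit of subsidy.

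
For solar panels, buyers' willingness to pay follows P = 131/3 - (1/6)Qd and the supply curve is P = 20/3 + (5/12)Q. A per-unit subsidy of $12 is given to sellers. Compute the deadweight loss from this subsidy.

Deadweight loss = 864/7

Pre-subsidy: 131/3 - (1/6)Q = 20/3 + (5/12)Q gives Q* = 444/7 and P* = 695/21.
With the subsidy, sellers receive Ps = Pb + 12 for each unit, where Pb is the price buyers pay.
On the curves, Pb = 131/3 - (1/6)Q and Ps = 20/3 + (5/12)Q; the wedge Ps − Pb = 12 gives 20/3 + (5/12)Q − (131/3 - (1/6)Q) = 12, so Q' = 84.
Then Pb = 131/3 − (1/6)·84 = 89/3 and Ps = 20/3 + (5/12)·84 = 125/3.
The subsidy expands output by 84 − 444/7 = 144/7 past the efficient level; on those units the gap between marginal cost and willingness to pay runs from 0 up to 12.
DWL = ½ × 12 × 144/7 = 864/7.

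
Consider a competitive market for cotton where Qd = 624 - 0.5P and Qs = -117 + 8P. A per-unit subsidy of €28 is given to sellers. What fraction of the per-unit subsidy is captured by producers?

Pre-subsidy: 624 - 0.5P = -117 + 8P gives P* = 1482/17, Q* = 9867/17.
With the subsidy, sellers receive Ps = Pb + 28 for each unit, where Pb is the price buyers pay.
Supply in terms of Pb becomes Qs = -117 + 8(Pb + 28) = 107 + 8Pb. Setting this equal to demand: 624 - 0.5Pb = 107 + 8Pb, so Pb = 1034/17.
Sellers receive Ps = 1034/17 + 28 = 1510/17; Q' = 624 − 0.5·(1034/17) = 10091/17.
Buyers' price falls by P* − Pb = 1482/17 − 1034/17 = 448/17; sellers' price rises by Ps − P* = 1510/17 − 1482/17 = 28/17.
So producers capture (28/17)/28 = 1/17 of each unit of subsidy.

Producer share = 1/17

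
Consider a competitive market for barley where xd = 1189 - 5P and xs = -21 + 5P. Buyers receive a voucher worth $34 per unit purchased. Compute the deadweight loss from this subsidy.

Deadweight loss = $1445

Pre-subsidy: 1189 - 5P = -21 + 5P gives P* = 121, x* = 584.
With the rebate, buyers effectively pay Pb = Ps − 34, where Ps is the price sellers receive.
Demand in terms of Ps becomes xd = 1189 − 5(Ps − 34) = 1359 - 5Ps. Setting this equal to supply: 1359 - 5Ps = -21 + 5Ps, so Ps = 138.
Buyers pay Pb = 138 − 34 = 104; x' = -21 + 5·138 = 669.
The subsidy expands output by 669 − 584 = 85 past the efficient level; on those units the gap between marginal cost and willingness to pay runs from 0 up to 34.
DWL = ½ × 34 × 85 = 1445.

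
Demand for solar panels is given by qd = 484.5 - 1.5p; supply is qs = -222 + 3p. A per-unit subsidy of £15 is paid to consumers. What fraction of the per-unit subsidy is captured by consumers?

Pre-subsidy: 484.5 - 1.5p = -222 + 3p gives p* = 157, q* = 249.
With the rebate, buyers effectively pay pb = ps − 15, where ps is the price sellers receive.
Demand in terms of ps becomes qd = 484.5 − 1.5(ps − 15) = 507 - 1.5ps. Setting this equal to supply: 507 - 1.5ps = -222 + 3ps, so ps = 162.
Buyers pay pb = 162 − 15 = 147; q' = -222 + 3·162 = 264.
Buyers' price falls by p* − pb = 157 − 147 = 10; sellers' price rises by ps − p* = 162 − 157 = 5.
So consumers capture 10/15 = 2/3 of each unit of subsidy.

Consumer share = 2/3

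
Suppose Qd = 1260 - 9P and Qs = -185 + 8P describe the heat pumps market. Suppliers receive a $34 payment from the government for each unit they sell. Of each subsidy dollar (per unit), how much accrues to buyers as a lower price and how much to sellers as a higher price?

Buyers gain $16 per unit; sellers gain $18 per unit

Pre-subsidy: 1260 - 9P = -185 + 8P gives P* = 85, Q* = 495.
With the subsidy, sellers receive Ps = Pb + 34 for each unit, where Pb is the price buyers pay.
Supply in terms of Pb becomes Qs = -185 + 8(Pb + 34) = 87 + 8Pb. Setting this equal to demand: 1260 - 9Pb = 87 + 8Pb, so Pb = 69.
Sellers receive Ps = 69 + 34 = 103; Q' = 1260 − 9·69 = 639.
Buyers' price falls by P* − Pb = 85 − 69 = 16; sellers' price rises by Ps − P* = 103 − 85 = 18.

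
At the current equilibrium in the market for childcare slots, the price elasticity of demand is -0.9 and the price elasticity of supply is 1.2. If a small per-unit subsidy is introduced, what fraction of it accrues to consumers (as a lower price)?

For a small subsidy around the equilibrium, the benefit split depends on the relative slopes, which at a point are proportional to the elasticities.
Buyer share = εs/(εs + |εd|) = 1.2/(1.2 + 0.9) = 4/7; seller share = |εd|/(εs + |εd|) = 3/7.

Consumer share = 4/7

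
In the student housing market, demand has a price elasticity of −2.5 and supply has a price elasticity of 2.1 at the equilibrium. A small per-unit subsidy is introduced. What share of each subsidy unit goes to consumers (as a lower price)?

Consumer share = 21/46

For a small subsidy around the equilibrium, the benefit split depends on the relative slopes, which at a point are proportional to the elasticities.
Buyer share = εs/(εs + |εd|) = 2.1/(2.1 + 2.5) = 21/46; seller share = |εd|/(εs + |εd|) = 25/46.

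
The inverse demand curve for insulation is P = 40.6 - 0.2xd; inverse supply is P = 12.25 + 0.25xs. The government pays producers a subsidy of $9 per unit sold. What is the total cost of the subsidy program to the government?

Government cost = $747

Pre-subsidy: 40.6 - 0.2x = 12.25 + 0.25x gives x* = 63 and P* = 28.
With the subsidy, sellers receive Ps = Pb + 9 for each unit, where Pb is the price buyers pay.
On the curves, Pb = 40.6 - 0.2x and Ps = 12.25 + 0.25x; the wedge Ps − Pb = 9 gives 12.25 + 0.25x − (40.6 - 0.2x) = 9, so x' = 83.
Then Pb = 40.6 − 0.2·83 = 24 and Ps = 12.25 + 0.25·83 = 33.
Government outlay = subsidy × quantity = 9 × 83 = 747.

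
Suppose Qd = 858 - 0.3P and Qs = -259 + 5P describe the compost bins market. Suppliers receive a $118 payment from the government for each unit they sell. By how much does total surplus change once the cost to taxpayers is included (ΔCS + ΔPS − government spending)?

Pre-subsidy: 858 - 0.3P = -259 + 5P gives P* = 11170/53, Q* = 42123/53.
With the subsidy, sellers receive Ps = Pb + 118 for each unit, where Pb is the price buyers pay.
Supply in terms of Pb becomes Qs = -259 + 5(Pb + 118) = 331 + 5Pb. Setting this equal to demand: 858 - 0.3Pb = 331 + 5Pb, so Pb = 5270/53.
Sellers receive Ps = 5270/53 + 118 = 11524/53; Q' = 858 − 0.3·(5270/53) = 43893/53.
ΔCS = ½(42123/53 + 43893/53)(11170/53 − 5270/53) = 253747200/2809; ΔPS = ½(42123/53 + 43893/53)(11524/53 − 11170/53) = 15224832/2809.
Government spending = 118 × 43893/53 = 5179374/53.
Net change = 253747200/2809 + 15224832/2809 − 5179374/53 = -104430/53. The loss equals the DWL triangle ½·118·1770/53.

Net change in total surplus = -104430/53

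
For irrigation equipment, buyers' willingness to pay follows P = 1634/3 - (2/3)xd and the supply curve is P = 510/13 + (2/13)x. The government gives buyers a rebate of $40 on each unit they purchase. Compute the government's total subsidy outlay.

Government cost = $26590

Pre-subsidy: 1634/3 - (2/3)x = 510/13 + (2/13)x gives x* = 616 and P* = 134.
With the rebate, buyers effectively pay Pb = Ps − 40, where Ps is the price sellers receive.
On the curves, Pb = 1634/3 - (2/3)x and Ps = 510/13 + (2/13)x; the wedge Ps − Pb = 40 gives 510/13 + (2/13)x − (1634/3 - (2/3)x) = 40, so x' = 664.75.
Then Pb = 1634/3 − (2/3)·664.75 = 101.5 and Ps = 510/13 + (2/13)·664.75 = 141.5.
Government outlay = subsidy × quantity = 40 × 664.75 = 26590.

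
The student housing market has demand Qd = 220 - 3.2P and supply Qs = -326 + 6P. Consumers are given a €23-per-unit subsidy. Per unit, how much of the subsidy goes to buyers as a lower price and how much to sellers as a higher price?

Buyers gain €15 per unit; sellers gain €8 per unit

Pre-subsidy: 220 - 3.2P = -326 + 6P gives P* = 1365/23, Q* = 692/23.
With the rebate, buyers effectively pay Pb = Ps − 23, where Ps is the price sellers receive.
Demand in terms of Ps becomes Qd = 220 − 3.2(Ps − 23) = 293.6 - 3.2Ps. Setting this equal to supply: 293.6 - 3.2Ps = -326 + 6Ps, so Ps = 1549/23.
Buyers pay Pb = 1549/23 − 23 = 1020/23; Q' = -326 + 6·(1549/23) = 1796/23.
Buyers' price falls by P* − Pb = 1365/23 − 1020/23 = 15; sellers' price rises by Ps − P* = 1549/23 − 1365/23 = 8.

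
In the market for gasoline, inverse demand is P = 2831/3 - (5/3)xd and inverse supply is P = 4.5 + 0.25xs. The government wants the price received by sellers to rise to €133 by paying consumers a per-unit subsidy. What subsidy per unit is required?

At a seller price of 133, quantity supplied is -18 + 4·133 = 514.
Buyers absorb 514 only when they pay Pb = 2831/3 − (5/3)·514 = 87.
s = Ps − Pb = 133 − 87 = 46.

Required subsidy s = €46 per unit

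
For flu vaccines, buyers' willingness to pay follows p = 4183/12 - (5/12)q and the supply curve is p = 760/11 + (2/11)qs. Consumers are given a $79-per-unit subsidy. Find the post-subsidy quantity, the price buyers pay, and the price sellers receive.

Pre-subsidy: 4183/12 - (5/12)q = 760/11 + (2/11)q gives q* = 467 and p* = 154.
With the rebate, buyers effectively pay pb = ps − 79, where ps is the price sellers receive.
On the curves, pb = 4183/12 - (5/12)q and ps = 760/11 + (2/11)q; the wedge ps − pb = 79 gives 760/11 + (2/11)q − (4183/12 - (5/12)q) = 79, so q' = 599.
Then pb = 4183/12 − (5/12)·599 = 99 and ps = 760/11 + (2/11)·599 = 178.

q' = 599; buyers pay $99; sellers receive $178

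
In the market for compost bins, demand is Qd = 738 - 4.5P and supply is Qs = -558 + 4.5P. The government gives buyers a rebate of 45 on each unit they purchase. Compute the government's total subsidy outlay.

Pre-subsidy: 738 - 4.5P = -558 + 4.5P gives P* = 144, Q* = 90.
With the rebate, buyers effectively pay Pb = Ps − 45, where Ps is the price sellers receive.
Demand in terms of Ps becomes Qd = 738 − 4.5(Ps − 45) = 940.5 - 4.5Ps. Setting this equal to supply: 940.5 - 4.5Ps = -558 + 4.5Ps, so Ps = 166.5.
Buyers pay Pb = 166.5 − 45 = 121.5; Q' = -558 + 4.5·166.5 = 191.25.
Government outlay = subsidy × quantity = 45 × 191.25 = 8606.25.

Government cost = 8606.25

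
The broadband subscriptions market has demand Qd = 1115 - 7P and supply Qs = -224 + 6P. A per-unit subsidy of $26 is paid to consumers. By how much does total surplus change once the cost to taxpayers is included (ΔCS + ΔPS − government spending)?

Net change in total surplus = -$1092

Pre-subsidy: 1115 - 7P = -224 + 6P gives P* = 103, Q* = 394.
With the rebate, buyers effectively pay Pb = Ps − 26, where Ps is the price sellers receive.
Demand in terms of Ps becomes Qd = 1115 − 7(Ps − 26) = 1297 - 7Ps. Setting this equal to supply: 1297 - 7Ps = -224 + 6Ps, so Ps = 117.
Buyers pay Pb = 117 − 26 = 91; Q' = -224 + 6·117 = 478.
ΔCS = ½(394 + 478)(103 − 91) = 5232; ΔPS = ½(394 + 478)(117 − 103) = 6104.
Government spending = 26 × 478 = 12428.
Net change = 5232 + 6104 − 12428 = -1092. The loss equals the DWL triangle ½·26·84.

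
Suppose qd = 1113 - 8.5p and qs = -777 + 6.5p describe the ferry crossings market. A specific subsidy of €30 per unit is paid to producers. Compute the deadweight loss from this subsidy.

Pre-subsidy: 1113 - 8.5p = -777 + 6.5p gives p* = 126, q* = 42.
With the subsidy, sellers receive ps = pb + 30 for each unit, where pb is the price buyers pay.
Supply in terms of pb becomes qs = -777 + 6.5(pb + 30) = -582 + 6.5pb. Setting this equal to demand: 1113 - 8.5pb = -582 + 6.5pb, so pb = 113.
Sellers receive ps = 113 + 30 = 143; q' = 1113 − 8.5·113 = 152.5.
The subsidy expands output by 152.5 − 42 = 110.5 past the efficient level; on those units the gap between marginal cost and willingness to pay runs from 0 up to 30.
DWL = ½ × 30 × 110.5 = 1657.5.

Deadweight loss = €1657.5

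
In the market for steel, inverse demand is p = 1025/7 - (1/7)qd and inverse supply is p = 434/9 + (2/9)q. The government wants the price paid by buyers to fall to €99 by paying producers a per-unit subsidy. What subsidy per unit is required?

At a buyer price of 99, quantity demanded is 1025 − 7·99 = 332.
Sellers supply 332 only when they receive ps = 434/9 + (2/9)·332 = 122.
s = ps − pb = 122 − 99 = 23.

Required subsidy s = €23 per unit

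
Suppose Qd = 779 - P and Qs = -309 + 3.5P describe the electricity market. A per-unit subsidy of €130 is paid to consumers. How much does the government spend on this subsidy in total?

Pre-subsidy: 779 - P = -309 + 3.5P gives P* = 2176/9, Q* = 4835/9.
With the rebate, buyers effectively pay Pb = Ps − 130, where Ps is the price sellers receive.
Demand in terms of Ps becomes Qd = 779 − 1(Ps − 130) = 909 - Ps. Setting this equal to supply: 909 - Ps = -309 + 3.5Ps, so Ps = 812/3.
Buyers pay Pb = 812/3 − 130 = 422/3; Q' = -309 + 3.5·(812/3) = 1915/3.
Government outlay = subsidy × quantity = 130 × 1915/3 = 248950/3.

Government cost = 248950/3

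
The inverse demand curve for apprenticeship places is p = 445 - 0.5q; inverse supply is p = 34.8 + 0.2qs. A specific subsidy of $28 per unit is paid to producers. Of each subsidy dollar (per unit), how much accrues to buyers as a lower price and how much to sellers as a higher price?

Pre-subsidy: 445 - 0.5q = 34.8 + 0.2q gives q* = 586 and p* = 152.
With the subsidy, sellers receive ps = pb + 28 for each unit, where pb is the price buyers pay.
On the curves, pb = 445 - 0.5q and ps = 34.8 + 0.2q; the wedge ps − pb = 28 gives 34.8 + 0.2q − (445 - 0.5q) = 28, so q' = 626.
Then pb = 445 − 0.5·626 = 132 and ps = 34.8 + 0.2·626 = 160.
Buyers' price falls by p* − pb = 152 − 132 = 20; sellers' price rises by ps − p* = 160 − 152 = 8.

Buyers gain $20 per unit; sellers gain $8 per unit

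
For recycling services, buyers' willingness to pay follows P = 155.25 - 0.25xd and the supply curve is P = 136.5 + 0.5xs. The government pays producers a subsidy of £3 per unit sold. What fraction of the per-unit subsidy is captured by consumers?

Consumer share = 1/3

Pre-subsidy: 155.25 - 0.25x = 136.5 + 0.5x gives x* = 25 and P* = 149.
With the subsidy, sellers receive Ps = Pb + 3 for each unit, where Pb is the price buyers pay.
On the curves, Pb = 155.25 - 0.25x and Ps = 136.5 + 0.5x; the wedge Ps − Pb = 3 gives 136.5 + 0.5x − (155.25 - 0.25x) = 3, so x' = 29.
Then Pb = 155.25 − 0.25·29 = 148 and Ps = 136.5 + 0.5·29 = 151.
Buyers' price falls by P* − Pb = 149 − 148 = 1; sellers' price rises by Ps − P* = 151 − 149 = 2.
So consumers capture 1/3 = 1/3 of each unit of subsidy.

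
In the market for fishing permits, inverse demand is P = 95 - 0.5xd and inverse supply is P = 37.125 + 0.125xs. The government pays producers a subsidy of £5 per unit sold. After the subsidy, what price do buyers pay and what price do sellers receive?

Buyers pay £44.7; sellers receive £49.7

Pre-subsidy: 95 - 0.5x = 37.125 + 0.125x gives x* = 92.6 and P* = 48.7.
With the subsidy, sellers receive Ps = Pb + 5 for each unit, where Pb is the price buyers pay.
On the curves, Pb = 95 - 0.5x and Ps = 37.125 + 0.125x; the wedge Ps − Pb = 5 gives 37.125 + 0.125x − (95 - 0.5x) = 5, so x' = 100.6.
Then Pb = 95 − 0.5·100.6 = 44.7 and Ps = 37.125 + 0.125·100.6 = 49.7.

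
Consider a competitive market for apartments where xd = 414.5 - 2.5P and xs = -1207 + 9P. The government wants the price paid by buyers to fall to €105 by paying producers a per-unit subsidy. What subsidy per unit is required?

At a buyer price of 105, quantity demanded is 414.5 − 2.5·105 = 152.
Sellers supply 152 only when they receive Ps with -1207 + 9·Ps = 152, i.e. Ps = 151.
s = Ps − Pb = 151 − 105 = 46.

Required subsidy s = €46 per unit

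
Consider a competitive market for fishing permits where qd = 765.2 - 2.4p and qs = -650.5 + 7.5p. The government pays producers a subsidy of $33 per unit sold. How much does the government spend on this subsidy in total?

Government cost = $15906

Pre-subsidy: 765.2 - 2.4p = -650.5 + 7.5p gives p* = 143, q* = 422.
With the subsidy, sellers receive ps = pb + 33 for each unit, where pb is the price buyers pay.
Supply in terms of pb becomes qs = -650.5 + 7.5(pb + 33) = -403 + 7.5pb. Setting this equal to demand: 765.2 - 2.4pb = -403 + 7.5pb, so pb = 118.
Sellers receive ps = 118 + 33 = 151; q' = 765.2 − 2.4·118 = 482.
Government outlay = subsidy × quantity = 33 × 482 = 15906.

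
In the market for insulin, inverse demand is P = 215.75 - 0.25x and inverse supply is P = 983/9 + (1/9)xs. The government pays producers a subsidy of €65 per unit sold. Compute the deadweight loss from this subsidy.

Pre-subsidy: 215.75 - 0.25x = 983/9 + (1/9)x gives x* = 295 and P* = 142.
With the subsidy, sellers receive Ps = Pb + 65 for each unit, where Pb is the price buyers pay.
On the curves, Pb = 215.75 - 0.25x and Ps = 983/9 + (1/9)x; the wedge Ps − Pb = 65 gives 983/9 + (1/9)x − (215.75 - 0.25x) = 65, so x' = 475.
Then Pb = 215.75 − 0.25·475 = 97 and Ps = 983/9 + (1/9)·475 = 162.
The subsidy expands output by 475 − 295 = 180 past the efficient level; on those units the gap between marginal cost and willingness to pay runs from 0 up to 65.
DWL = ½ × 65 × 180 = 5850.

Deadweight loss = €5850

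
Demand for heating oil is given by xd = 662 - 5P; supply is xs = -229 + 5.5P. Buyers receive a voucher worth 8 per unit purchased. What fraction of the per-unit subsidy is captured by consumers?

Consumer share = 11/21

Pre-subsidy: 662 - 5P = -229 + 5.5P gives P* = 594/7, x* = 1664/7.
With the rebate, buyers effectively pay Pb = Ps − 8, where Ps is the price sellers receive.
Demand in terms of Ps becomes xd = 662 − 5(Ps − 8) = 702 - 5Ps. Setting this equal to supply: 702 - 5Ps = -229 + 5.5Ps, so Ps = 266/3.
Buyers pay Pb = 266/3 − 8 = 242/3; x' = -229 + 5.5·(266/3) = 776/3.
Buyers' price falls by P* − Pb = 594/7 − 242/3 = 88/21; sellers' price rises by Ps − P* = 266/3 − 594/7 = 80/21.
So consumers capture (88/21)/8 = 11/21 of each unit of subsidy.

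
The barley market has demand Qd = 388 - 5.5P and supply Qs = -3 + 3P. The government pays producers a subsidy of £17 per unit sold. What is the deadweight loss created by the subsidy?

Deadweight loss = £280.5

Pre-subsidy: 388 - 5.5P = -3 + 3P gives P* = 46, Q* = 135.
With the subsidy, sellers receive Ps = Pb + 17 for each unit, where Pb is the price buyers pay.
Supply in terms of Pb becomes Qs = -3 + 3(Pb + 17) = 48 + 3Pb. Setting this equal to demand: 388 - 5.5Pb = 48 + 3Pb, so Pb = 40.
Sellers receive Ps = 40 + 17 = 57; Q' = 388 − 5.5·40 = 168.
The subsidy expands output by 168 − 135 = 33 past the efficient level; on those units the gap between marginal cost and willingness to pay runs from 0 up to 17.
DWL = ½ × 17 × 33 = 280.5.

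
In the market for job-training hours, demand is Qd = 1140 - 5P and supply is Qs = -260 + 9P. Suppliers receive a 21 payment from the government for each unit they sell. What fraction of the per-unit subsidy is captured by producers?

Pre-subsidy: 1140 - 5P = -260 + 9P gives P* = 100, Q* = 640.
With the subsidy, sellers receive Ps = Pb + 21 for each unit, where Pb is the price buyers pay.
Supply in terms of Pb becomes Qs = -260 + 9(Pb + 21) = -71 + 9Pb. Setting this equal to demand: 1140 - 5Pb = -71 + 9Pb, so Pb = 86.5.
Sellers receive Ps = 86.5 + 21 = 107.5; Q' = 1140 − 5·86.5 = 707.5.
Buyers' price falls by P* − Pb = 100 − 86.5 = 13.5; sellers' price rises by Ps − P* = 107.5 − 100 = 7.5.
So producers capture 7.5/21 = 5/14 of each unit of subsidy.

Producer share = 5/14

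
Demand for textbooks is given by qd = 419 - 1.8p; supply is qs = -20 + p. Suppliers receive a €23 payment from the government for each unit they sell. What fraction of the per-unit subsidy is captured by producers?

Producer share = 9/14

Pre-subsidy: 419 - 1.8p = -20 + p gives p* = 2195/14, q* = 1915/14.
With the subsidy, sellers receive ps = pb + 23 for each unit, where pb is the price buyers pay.
Supply in terms of pb becomes qs = -20 + 1(pb + 23) = 3 + pb. Setting this equal to demand: 419 - 1.8pb = 3 + pb, so pb = 1040/7.
Sellers receive ps = 1040/7 + 23 = 1201/7; q' = 419 − 1.8·(1040/7) = 1061/7.
Buyers' price falls by p* − pb = 2195/14 − 1040/7 = 115/14; sellers' price rises by ps − p* = 1201/7 − 2195/14 = 207/14.
So producers capture (207/14)/23 = 9/14 of each unit of subsidy.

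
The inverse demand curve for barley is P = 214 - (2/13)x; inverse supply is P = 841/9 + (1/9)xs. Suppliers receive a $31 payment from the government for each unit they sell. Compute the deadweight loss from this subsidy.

Deadweight loss = $1813.5

Pre-subsidy: 214 - (2/13)x = 841/9 + (1/9)x gives x* = 455 and P* = 144.
With the subsidy, sellers receive Ps = Pb + 31 for each unit, where Pb is the price buyers pay.
On the curves, Pb = 214 - (2/13)x and Ps = 841/9 + (1/9)x; the wedge Ps − Pb = 31 gives 841/9 + (1/9)x − (214 - (2/13)x) = 31, so x' = 572.
Then Pb = 214 − (2/13)·572 = 126 and Ps = 841/9 + (1/9)·572 = 157.
The subsidy expands output by 572 − 455 = 117 past the efficient level; on those units the gap between marginal cost and willingness to pay runs from 0 up to 31.
DWL = ½ × 31 × 117 = 1813.5.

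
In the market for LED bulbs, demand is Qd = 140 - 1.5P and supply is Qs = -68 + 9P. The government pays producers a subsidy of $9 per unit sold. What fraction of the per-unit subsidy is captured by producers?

Producer share = 1/7

Pre-subsidy: 140 - 1.5P = -68 + 9P gives P* = 416/21, Q* = 772/7.
With the subsidy, sellers receive Ps = Pb + 9 for each unit, where Pb is the price buyers pay.
Supply in terms of Pb becomes Qs = -68 + 9(Pb + 9) = 13 + 9Pb. Setting this equal to demand: 140 - 1.5Pb = 13 + 9Pb, so Pb = 254/21.
Sellers receive Ps = 254/21 + 9 = 443/21; Q' = 140 − 1.5·(254/21) = 853/7.
Buyers' price falls by P* − Pb = 416/21 − 254/21 = 54/7; sellers' price rises by Ps − P* = 443/21 − 416/21 = 9/7.
So producers capture (9/7)/9 = 1/7 of each unit of subsidy.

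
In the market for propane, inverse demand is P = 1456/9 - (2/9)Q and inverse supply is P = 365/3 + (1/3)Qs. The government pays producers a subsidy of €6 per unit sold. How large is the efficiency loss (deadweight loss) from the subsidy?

Deadweight loss = €32.4

Pre-subsidy: 1456/9 - (2/9)Q = 365/3 + (1/3)Q gives Q* = 72.2 and P* = 2186/15.
With the subsidy, sellers receive Ps = Pb + 6 for each unit, where Pb is the price buyers pay.
On the curves, Pb = 1456/9 - (2/9)Q and Ps = 365/3 + (1/3)Q; the wedge Ps − Pb = 6 gives 365/3 + (1/3)Q − (1456/9 - (2/9)Q) = 6, so Q' = 83.
Then Pb = 1456/9 − (2/9)·83 = 430/3 and Ps = 365/3 + (1/3)·83 = 448/3.
The subsidy expands output by 83 − 72.2 = 10.8 past the efficient level; on those units the gap between marginal cost and willingness to pay runs from 0 up to 6.
DWL = ½ × 6 × 10.8 = 32.4.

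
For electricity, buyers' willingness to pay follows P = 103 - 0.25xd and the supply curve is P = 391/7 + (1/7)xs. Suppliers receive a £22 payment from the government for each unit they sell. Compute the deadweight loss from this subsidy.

Deadweight loss = £616

Pre-subsidy: 103 - 0.25x = 391/7 + (1/7)x gives x* = 120 and P* = 73.
With the subsidy, sellers receive Ps = Pb + 22 for each unit, where Pb is the price buyers pay.
On the curves, Pb = 103 - 0.25x and Ps = 391/7 + (1/7)x; the wedge Ps − Pb = 22 gives 391/7 + (1/7)x − (103 - 0.25x) = 22, so x' = 176.
Then Pb = 103 − 0.25·176 = 59 and Ps = 391/7 + (1/7)·176 = 81.
The subsidy expands output by 176 − 120 = 56 past the efficient level; on those units the gap between marginal cost and willingness to pay runs from 0 up to 22.
DWL = ½ × 22 × 56 = 616.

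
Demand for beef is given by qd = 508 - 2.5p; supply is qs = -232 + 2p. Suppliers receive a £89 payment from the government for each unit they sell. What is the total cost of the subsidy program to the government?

Government cost = 156818/9

Pre-subsidy: 508 - 2.5p = -232 + 2p gives p* = 1480/9, q* = 872/9.
With the subsidy, sellers receive ps = pb + 89 for each unit, where pb is the price buyers pay.
Supply in terms of pb becomes qs = -232 + 2(pb + 89) = -54 + 2pb. Setting this equal to demand: 508 - 2.5pb = -54 + 2pb, so pb = 1124/9.
Sellers receive ps = 1124/9 + 89 = 1925/9; q' = 508 − 2.5·(1124/9) = 1762/9.
Government outlay = subsidy × quantity = 89 × 1762/9 = 156818/9.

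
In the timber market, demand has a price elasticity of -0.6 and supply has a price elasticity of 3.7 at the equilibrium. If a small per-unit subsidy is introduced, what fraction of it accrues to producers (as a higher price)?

For a small subsidy around the equilibrium, the benefit split depends on the relative slopes, which at a point are proportional to the elasticities.
Buyer share = εs/(εs + |εd|) = 3.7/(3.7 + 0.6) = 37/43; seller share = |εd|/(εs + |εd|) = 6/43.
So producers capture 6/43 of the subsidy.

Producer share = 6/43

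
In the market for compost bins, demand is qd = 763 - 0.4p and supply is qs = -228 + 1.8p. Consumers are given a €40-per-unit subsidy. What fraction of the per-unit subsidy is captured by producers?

Pre-subsidy: 763 - 0.4p = -228 + 1.8p gives p* = 4955/11, q* = 6411/11.
With the rebate, buyers effectively pay pb = ps − 40, where ps is the price sellers receive.
Demand in terms of ps becomes qd = 763 − 0.4(ps − 40) = 779 - 0.4ps. Setting this equal to supply: 779 - 0.4ps = -228 + 1.8ps, so ps = 5035/11.
Buyers pay pb = 5035/11 − 40 = 4595/11; q' = -228 + 1.8·(5035/11) = 6555/11.
Buyers' price falls by p* − pb = 4955/11 − 4595/11 = 360/11; sellers' price rises by ps − p* = 5035/11 − 4955/11 = 80/11.
So producers capture (80/11)/40 = 2/11 of each unit of subsidy.

Producer share = 2/11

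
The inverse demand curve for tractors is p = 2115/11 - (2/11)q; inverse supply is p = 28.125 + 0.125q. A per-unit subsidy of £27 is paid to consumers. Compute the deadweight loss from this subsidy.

Pre-subsidy: 2115/11 - (2/11)q = 28.125 + 0.125q gives q* = 535 and p* = 95.
With the rebate, buyers effectively pay pb = ps − 27, where ps is the price sellers receive.
On the curves, pb = 2115/11 - (2/11)q and ps = 28.125 + 0.125q; the wedge ps − pb = 27 gives 28.125 + 0.125q − (2115/11 - (2/11)q) = 27, so q' = 623.
Then pb = 2115/11 − (2/11)·623 = 79 and ps = 28.125 + 0.125·623 = 106.
The subsidy expands output by 623 − 535 = 88 past the efficient level; on those units the gap between marginal cost and willingness to pay runs from 0 up to 27.
DWL = ½ × 27 × 88 = 1188.

Deadweight loss = £1188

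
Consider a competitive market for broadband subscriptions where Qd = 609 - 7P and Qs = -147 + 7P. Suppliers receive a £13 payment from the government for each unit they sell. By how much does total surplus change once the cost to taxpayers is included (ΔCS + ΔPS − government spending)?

Net change in total surplus = -£295.75

Pre-subsidy: 609 - 7P = -147 + 7P gives P* = 54, Q* = 231.
With the subsidy, sellers receive Ps = Pb + 13 for each unit, where Pb is the price buyers pay.
Supply in terms of Pb becomes Qs = -147 + 7(Pb + 13) = -56 + 7Pb. Setting this equal to demand: 609 - 7Pb = -56 + 7Pb, so Pb = 47.5.
Sellers receive Ps = 47.5 + 13 = 60.5; Q' = 609 − 7·47.5 = 276.5.
ΔCS = ½(231 + 276.5)(54 − 47.5) = 1649.375; ΔPS = ½(231 + 276.5)(60.5 − 54) = 1649.375.
Government spending = 13 × 276.5 = 3594.5.
Net change = 1649.375 + 1649.375 − 3594.5 = -295.75. The loss equals the DWL triangle ½·13·45.5.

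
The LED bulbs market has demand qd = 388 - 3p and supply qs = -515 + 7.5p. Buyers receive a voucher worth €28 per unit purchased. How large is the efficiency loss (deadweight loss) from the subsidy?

Pre-subsidy: 388 - 3p = -515 + 7.5p gives p* = 86, q* = 130.
With the rebate, buyers effectively pay pb = ps − 28, where ps is the price sellers receive.
Demand in terms of ps becomes qd = 388 − 3(ps − 28) = 472 - 3ps. Setting this equal to supply: 472 - 3ps = -515 + 7.5ps, so ps = 94.
Buyers pay pb = 94 − 28 = 66; q' = -515 + 7.5·94 = 190.
The subsidy expands output by 190 − 130 = 60 past the efficient level; on those units the gap between marginal cost and willingness to pay runs from 0 up to 28.
DWL = ½ × 28 × 60 = 840.

Deadweight loss = €840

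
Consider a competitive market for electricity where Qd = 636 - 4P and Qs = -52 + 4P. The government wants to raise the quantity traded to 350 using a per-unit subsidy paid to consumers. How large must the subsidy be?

At Q = 350, invert demand for the buyer price: Pb = (636 − 350)/4 = 71.5; invert supply for the seller price: Ps = (350 − (-52))/4 = 100.5.
The subsidy must fill the gap: s = Ps − Pb = 100.5 − 71.5 = 29.

Required subsidy s = 29 per unit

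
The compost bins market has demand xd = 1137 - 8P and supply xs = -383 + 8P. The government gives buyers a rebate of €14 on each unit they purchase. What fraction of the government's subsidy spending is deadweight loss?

DWL / government spending = 28/433

Pre-subsidy: 1137 - 8P = -383 + 8P gives P* = 95, x* = 377.
With the rebate, buyers effectively pay Pb = Ps − 14, where Ps is the price sellers receive.
Demand in terms of Ps becomes xd = 1137 − 8(Ps − 14) = 1249 - 8Ps. Setting this equal to supply: 1249 - 8Ps = -383 + 8Ps, so Ps = 102.
Buyers pay Pb = 102 − 14 = 88; x' = -383 + 8·102 = 433.
ΔCS = ½(377 + 433)(95 − 88) = 2835; ΔPS = ½(377 + 433)(102 − 95) = 2835.
Government spending = 14 × 433 = 6062.
DWL = ½ × 14 × (433 − 377) = 392; fraction = 392 / 6062 = 28/433.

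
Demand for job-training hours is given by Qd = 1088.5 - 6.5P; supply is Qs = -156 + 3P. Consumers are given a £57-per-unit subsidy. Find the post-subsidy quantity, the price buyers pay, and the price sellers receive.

Q' = 354; buyers pay £113; sellers receive £170

Pre-subsidy: 1088.5 - 6.5P = -156 + 3P gives P* = 131, Q* = 237.
With the rebate, buyers effectively pay Pb = Ps − 57, where Ps is the price sellers receive.
Demand in terms of Ps becomes Qd = 1088.5 − 6.5(Ps − 57) = 1459 - 6.5Ps. Setting this equal to supply: 1459 - 6.5Ps = -156 + 3Ps, so Ps = 170.
Buyers pay Pb = 170 − 57 = 113; Q' = -156 + 3·170 = 354.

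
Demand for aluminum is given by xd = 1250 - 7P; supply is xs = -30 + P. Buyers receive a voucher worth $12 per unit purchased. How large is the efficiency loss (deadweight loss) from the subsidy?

Deadweight loss = $63

Pre-subsidy: 1250 - 7P = -30 + P gives P* = 160, x* = 130.
With the rebate, buyers effectively pay Pb = Ps − 12, where Ps is the price sellers receive.
Demand in terms of Ps becomes xd = 1250 − 7(Ps − 12) = 1334 - 7Ps. Setting this equal to supply: 1334 - 7Ps = -30 + Ps, so Ps = 170.5.
Buyers pay Pb = 170.5 − 12 = 158.5; x' = -30 + 1·170.5 = 140.5.
The subsidy expands output by 140.5 − 130 = 10.5 past the efficient level; on those units the gap between marginal cost and willingness to pay runs from 0 up to 12.
DWL = ½ × 12 × 10.5 = 63.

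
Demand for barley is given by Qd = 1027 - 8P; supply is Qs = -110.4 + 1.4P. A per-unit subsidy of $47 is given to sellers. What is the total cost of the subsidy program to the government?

Government cost = $5405

Pre-subsidy: 1027 - 8P = -110.4 + 1.4P gives P* = 121, Q* = 59.
With the subsidy, sellers receive Ps = Pb + 47 for each unit, where Pb is the price buyers pay.
Supply in terms of Pb becomes Qs = -110.4 + 1.4(Pb + 47) = -44.6 + 1.4Pb. Setting this equal to demand: 1027 - 8Pb = -44.6 + 1.4Pb, so Pb = 114.
Sellers receive Ps = 114 + 47 = 161; Q' = 1027 − 8·114 = 115.
Government outlay = subsidy × quantity = 47 × 115 = 5405.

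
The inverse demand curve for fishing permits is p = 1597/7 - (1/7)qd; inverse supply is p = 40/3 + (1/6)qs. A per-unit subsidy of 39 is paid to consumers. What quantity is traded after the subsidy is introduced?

q' = 820

Pre-subsidy: 1597/7 - (1/7)q = 40/3 + (1/6)q gives q* = 694 and p* = 129.
With the rebate, buyers effectively pay pb = ps − 39, where ps is the price sellers receive.
On the curves, pb = 1597/7 - (1/7)q and ps = 40/3 + (1/6)q; the wedge ps − pb = 39 gives 40/3 + (1/6)q − (1597/7 - (1/7)q) = 39, so q' = 820.
Then pb = 1597/7 − (1/7)·820 = 111 and ps = 40/3 + (1/6)·820 = 150.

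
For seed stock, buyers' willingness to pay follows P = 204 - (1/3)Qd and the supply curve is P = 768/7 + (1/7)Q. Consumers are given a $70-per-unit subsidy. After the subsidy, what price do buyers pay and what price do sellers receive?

Pre-subsidy: 204 - (1/3)Q = 768/7 + (1/7)Q gives Q* = 198 and P* = 138.
With the rebate, buyers effectively pay Pb = Ps − 70, where Ps is the price sellers receive.
On the curves, Pb = 204 - (1/3)Q and Ps = 768/7 + (1/7)Q; the wedge Ps − Pb = 70 gives 768/7 + (1/7)Q − (204 - (1/3)Q) = 70, so Q' = 345.
Then Pb = 204 − (1/3)·345 = 89 and Ps = 768/7 + (1/7)·345 = 159.

Buyers pay $89; sellers receive $159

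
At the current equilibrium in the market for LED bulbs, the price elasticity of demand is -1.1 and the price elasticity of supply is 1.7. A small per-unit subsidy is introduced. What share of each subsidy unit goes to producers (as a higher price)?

Producer share = 11/28

For a small subsidy around the equilibrium, the benefit split depends on the relative slopes, which at a point are proportional to the elasticities.
Buyer share = εs/(εs + |εd|) = 1.7/(1.7 + 1.1) = 17/28; seller share = |εd|/(εs + |εd|) = 11/28.
So producers capture 11/28 of the subsidy.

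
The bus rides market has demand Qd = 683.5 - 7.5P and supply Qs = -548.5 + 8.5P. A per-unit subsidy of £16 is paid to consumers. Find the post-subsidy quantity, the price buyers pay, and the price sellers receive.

Q' = 169.75; buyers pay £68.5; sellers receive £84.5

Pre-subsidy: 683.5 - 7.5P = -548.5 + 8.5P gives P* = 77, Q* = 106.
With the rebate, buyers effectively pay Pb = Ps − 16, where Ps is the price sellers receive.
Demand in terms of Ps becomes Qd = 683.5 − 7.5(Ps − 16) = 803.5 - 7.5Ps. Setting this equal to supply: 803.5 - 7.5Ps = -548.5 + 8.5Ps, so Ps = 84.5.
Buyers pay Pb = 84.5 − 16 = 68.5; Q' = -548.5 + 8.5·84.5 = 169.75.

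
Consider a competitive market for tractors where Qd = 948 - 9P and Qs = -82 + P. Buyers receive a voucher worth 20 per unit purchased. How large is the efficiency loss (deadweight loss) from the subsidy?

Deadweight loss = 180

Pre-subsidy: 948 - 9P = -82 + P gives P* = 103, Q* = 21.
With the rebate, buyers effectively pay Pb = Ps − 20, where Ps is the price sellers receive.
Demand in terms of Ps becomes Qd = 948 − 9(Ps − 20) = 1128 - 9Ps. Setting this equal to supply: 1128 - 9Ps = -82 + Ps, so Ps = 121.
Buyers pay Pb = 121 − 20 = 101; Q' = -82 + 1·121 = 39.
The subsidy expands output by 39 − 21 = 18 past the efficient level; on those units the gap between marginal cost and willingness to pay runs from 0 up to 20.
DWL = ½ × 20 × 18 = 180.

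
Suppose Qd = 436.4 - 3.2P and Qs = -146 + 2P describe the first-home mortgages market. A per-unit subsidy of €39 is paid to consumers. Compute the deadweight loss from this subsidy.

Deadweight loss = €936

Pre-subsidy: 436.4 - 3.2P = -146 + 2P gives P* = 112, Q* = 78.
With the rebate, buyers effectively pay Pb = Ps − 39, where Ps is the price sellers receive.
Demand in terms of Ps becomes Qd = 436.4 − 3.2(Ps − 39) = 561.2 - 3.2Ps. Setting this equal to supply: 561.2 - 3.2Ps = -146 + 2Ps, so Ps = 136.
Buyers pay Pb = 136 − 39 = 97; Q' = -146 + 2·136 = 126.
The subsidy expands output by 126 − 78 = 48 past the efficient level; on those units the gap between marginal cost and willingness to pay runs from 0 up to 39.
DWL = ½ × 39 × 48 = 936.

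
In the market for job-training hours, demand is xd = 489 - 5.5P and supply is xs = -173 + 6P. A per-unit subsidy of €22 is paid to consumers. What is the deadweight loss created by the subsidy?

Pre-subsidy: 489 - 5.5P = -173 + 6P gives P* = 1324/23, x* = 3965/23.
With the rebate, buyers effectively pay Pb = Ps − 22, where Ps is the price sellers receive.
Demand in terms of Ps becomes xd = 489 − 5.5(Ps − 22) = 610 - 5.5Ps. Setting this equal to supply: 610 - 5.5Ps = -173 + 6Ps, so Ps = 1566/23.
Buyers pay Pb = 1566/23 − 22 = 1060/23; x' = -173 + 6·(1566/23) = 5417/23.
The subsidy expands output by 5417/23 − 3965/23 = 1452/23 past the efficient level; on those units the gap between marginal cost and willingness to pay runs from 0 up to 22.
DWL = ½ × 22 × 1452/23 = 15972/23.

Deadweight loss = 15972/23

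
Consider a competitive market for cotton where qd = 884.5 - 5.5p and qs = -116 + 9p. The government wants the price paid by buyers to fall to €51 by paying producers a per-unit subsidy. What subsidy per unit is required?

At a buyer price of 51, quantity demanded is 884.5 − 5.5·51 = 604.
Sellers supply 604 only when they receive ps with -116 + 9·ps = 604, i.e. ps = 80.
s = ps − pb = 80 − 51 = 29.

Required subsidy s = €29 per unit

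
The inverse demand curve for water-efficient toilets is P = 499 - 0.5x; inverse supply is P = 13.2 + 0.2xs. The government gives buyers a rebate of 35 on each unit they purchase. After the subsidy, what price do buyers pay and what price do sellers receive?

Pre-subsidy: 499 - 0.5x = 13.2 + 0.2x gives x* = 694 and P* = 152.
With the rebate, buyers effectively pay Pb = Ps − 35, where Ps is the price sellers receive.
On the curves, Pb = 499 - 0.5x and Ps = 13.2 + 0.2x; the wedge Ps − Pb = 35 gives 13.2 + 0.2x − (499 - 0.5x) = 35, so x' = 744.
Then Pb = 499 − 0.5·744 = 127 and Ps = 13.2 + 0.2·744 = 162.

Buyers pay 127; sellers receive 162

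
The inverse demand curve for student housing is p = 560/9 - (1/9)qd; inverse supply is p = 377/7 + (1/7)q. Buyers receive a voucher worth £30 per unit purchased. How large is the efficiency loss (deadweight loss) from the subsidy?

Pre-subsidy: 560/9 - (1/9)q = 377/7 + (1/7)q gives q* = 32.9375 and p* = 58.5625.
With the rebate, buyers effectively pay pb = ps − 30, where ps is the price sellers receive.
On the curves, pb = 560/9 - (1/9)q and ps = 377/7 + (1/7)q; the wedge ps − pb = 30 gives 377/7 + (1/7)q − (560/9 - (1/9)q) = 30, so q' = 151.0625.
Then pb = 560/9 − (1/9)·151.0625 = 45.4375 and ps = 377/7 + (1/7)·151.0625 = 75.4375.
The subsidy expands output by 151.0625 − 32.9375 = 118.125 past the efficient level; on those units the gap between marginal cost and willingness to pay runs from 0 up to 30.
DWL = ½ × 30 × 118.125 = 1771.875.

Deadweight loss = £1771.875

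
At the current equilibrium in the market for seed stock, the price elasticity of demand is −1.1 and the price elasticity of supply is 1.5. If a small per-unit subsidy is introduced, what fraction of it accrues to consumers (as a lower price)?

Consumer share = 15/26

For a small subsidy around the equilibrium, the benefit split depends on the relative slopes, which at a point are proportional to the elasticities.
Buyer share = εs/(εs + |εd|) = 1.5/(1.5 + 1.1) = 15/26; seller share = |εd|/(εs + |εd|) = 11/26.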